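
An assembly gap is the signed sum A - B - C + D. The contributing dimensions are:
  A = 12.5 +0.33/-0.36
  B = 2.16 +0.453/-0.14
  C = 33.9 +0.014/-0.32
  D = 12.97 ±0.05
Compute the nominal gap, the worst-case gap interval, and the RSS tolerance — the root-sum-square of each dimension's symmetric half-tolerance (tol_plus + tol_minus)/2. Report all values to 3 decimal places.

nominal=-10.590 wc=[-11.467,-9.750] rss=0.487

Stack each dimension's contribution:
  +A: nom +12.500 → Σnom=12.500; wc +0.330/-0.360 → slack +0.330/-0.360; half-tol=0.345, Σhalf²=0.119025
  -B: nom -2.160 → Σnom=10.340; wc +0.140/-0.453 → slack +0.470/-0.813; half-tol=0.296, Σhalf²=0.206937
  -C: nom -33.900 → Σnom=-23.560; wc +0.320/-0.014 → slack +0.790/-0.827; half-tol=0.167, Σhalf²=0.234826
  +D: nom +12.970 → Σnom=-10.590; wc +0.050/-0.050 → slack +0.840/-0.877; half-tol=0.050, Σhalf²=0.237326
Nominal = -10.590. Worst-case = [-10.590 - 0.877, -10.590 + 0.840] = [-11.467, -9.750]. RSS = √0.237326 = 0.487.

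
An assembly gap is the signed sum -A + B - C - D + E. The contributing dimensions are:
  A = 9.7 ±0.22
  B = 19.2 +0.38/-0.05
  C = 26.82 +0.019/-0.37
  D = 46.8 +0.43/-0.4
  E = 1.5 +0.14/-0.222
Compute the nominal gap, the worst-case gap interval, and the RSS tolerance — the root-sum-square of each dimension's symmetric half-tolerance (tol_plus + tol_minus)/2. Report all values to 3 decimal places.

nominal=-62.620 wc=[-63.561,-61.110] rss=0.581

Stack each dimension's contribution:
  -A: nom -9.700 → Σnom=-9.700; wc +0.220/-0.220 → slack +0.220/-0.220; half-tol=0.220, Σhalf²=0.048400
  +B: nom +19.200 → Σnom=9.500; wc +0.380/-0.050 → slack +0.600/-0.270; half-tol=0.215, Σhalf²=0.094625
  -C: nom -26.820 → Σnom=-17.320; wc +0.370/-0.019 → slack +0.970/-0.289; half-tol=0.195, Σhalf²=0.132455
  -D: nom -46.800 → Σnom=-64.120; wc +0.400/-0.430 → slack +1.370/-0.719; half-tol=0.415, Σhalf²=0.304680
  +E: nom +1.500 → Σnom=-62.620; wc +0.140/-0.222 → slack +1.510/-0.941; half-tol=0.181, Σhalf²=0.337441
Nominal = -62.620. Worst-case = [-62.620 - 0.941, -62.620 + 1.510] = [-63.561, -61.110]. RSS = √0.337441 = 0.581.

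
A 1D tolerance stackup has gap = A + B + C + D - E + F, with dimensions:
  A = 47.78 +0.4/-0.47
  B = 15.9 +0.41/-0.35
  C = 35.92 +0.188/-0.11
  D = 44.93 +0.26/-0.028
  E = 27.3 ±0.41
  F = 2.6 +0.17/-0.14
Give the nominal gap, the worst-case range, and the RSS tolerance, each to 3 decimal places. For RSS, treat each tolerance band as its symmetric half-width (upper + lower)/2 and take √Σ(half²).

nominal=119.830 wc=[118.322,121.668] rss=0.754

Stack each dimension's contribution:
  +A: nom +47.780 → Σnom=47.780; wc +0.400/-0.470 → slack +0.400/-0.470; half-tol=0.435, Σhalf²=0.189225
  +B: nom +15.900 → Σnom=63.680; wc +0.410/-0.350 → slack +0.810/-0.820; half-tol=0.380, Σhalf²=0.333625
  +C: nom +35.920 → Σnom=99.600; wc +0.188/-0.110 → slack +0.998/-0.930; half-tol=0.149, Σhalf²=0.355826
  +D: nom +44.930 → Σnom=144.530; wc +0.260/-0.028 → slack +1.258/-0.958; half-tol=0.144, Σhalf²=0.376562
  -E: nom -27.300 → Σnom=117.230; wc +0.410/-0.410 → slack +1.668/-1.368; half-tol=0.410, Σhalf²=0.544662
  +F: nom +2.600 → Σnom=119.830; wc +0.170/-0.140 → slack +1.838/-1.508; half-tol=0.155, Σhalf²=0.568687
Nominal = 119.830. Worst-case = [119.830 - 1.508, 119.830 + 1.838] = [118.322, 121.668]. RSS = √0.568687 = 0.754.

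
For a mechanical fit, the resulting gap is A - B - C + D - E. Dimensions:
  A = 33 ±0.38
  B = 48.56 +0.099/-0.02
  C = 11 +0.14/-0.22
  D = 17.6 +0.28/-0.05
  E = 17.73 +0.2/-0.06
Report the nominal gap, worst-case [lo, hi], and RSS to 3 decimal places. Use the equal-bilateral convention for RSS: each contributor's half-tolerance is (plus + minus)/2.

nominal=-26.690 wc=[-27.559,-25.730] rss=0.474

Stack each dimension's contribution:
  +A: nom +33.000 → Σnom=33.000; wc +0.380/-0.380 → slack +0.380/-0.380; half-tol=0.380, Σhalf²=0.144400
  -B: nom -48.560 → Σnom=-15.560; wc +0.020/-0.099 → slack +0.400/-0.479; half-tol=0.060, Σhalf²=0.147940
  -C: nom -11.000 → Σnom=-26.560; wc +0.220/-0.140 → slack +0.620/-0.619; half-tol=0.180, Σhalf²=0.180340
  +D: nom +17.600 → Σnom=-8.960; wc +0.280/-0.050 → slack +0.900/-0.669; half-tol=0.165, Σhalf²=0.207565
  -E: nom -17.730 → Σnom=-26.690; wc +0.060/-0.200 → slack +0.960/-0.869; half-tol=0.130, Σhalf²=0.224465
Nominal = -26.690. Worst-case = [-26.690 - 0.869, -26.690 + 0.960] = [-27.559, -25.730]. RSS = √0.224465 = 0.474.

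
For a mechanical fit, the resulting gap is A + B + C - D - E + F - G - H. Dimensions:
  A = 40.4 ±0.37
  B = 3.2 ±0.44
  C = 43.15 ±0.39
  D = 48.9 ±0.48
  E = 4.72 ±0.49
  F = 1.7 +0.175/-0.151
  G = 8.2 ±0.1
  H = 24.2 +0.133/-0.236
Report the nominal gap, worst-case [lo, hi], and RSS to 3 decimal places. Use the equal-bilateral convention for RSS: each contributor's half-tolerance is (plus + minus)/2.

Stack each dimension's contribution:
  +A: nom +40.400 → Σnom=40.400; wc +0.370/-0.370 → slack +0.370/-0.370; half-tol=0.370, Σhalf²=0.136900
  +B: nom +3.200 → Σnom=43.600; wc +0.440/-0.440 → slack +0.810/-0.810; half-tol=0.440, Σhalf²=0.330500
  +C: nom +43.150 → Σnom=86.750; wc +0.390/-0.390 → slack +1.200/-1.200; half-tol=0.390, Σhalf²=0.482600
  -D: nom -48.900 → Σnom=37.850; wc +0.480/-0.480 → slack +1.680/-1.680; half-tol=0.480, Σhalf²=0.713000
  -E: nom -4.720 → Σnom=33.130; wc +0.490/-0.490 → slack +2.170/-2.170; half-tol=0.490, Σhalf²=0.953100
  +F: nom +1.700 → Σnom=34.830; wc +0.175/-0.151 → slack +2.345/-2.321; half-tol=0.163, Σhalf²=0.979669
  -G: nom -8.200 → Σnom=26.630; wc +0.100/-0.100 → slack +2.445/-2.421; half-tol=0.100, Σhalf²=0.989669
  -H: nom -24.200 → Σnom=2.430; wc +0.236/-0.133 → slack +2.681/-2.554; half-tol=0.184, Σhalf²=1.023709
Nominal = 2.430. Worst-case = [2.430 - 2.554, 2.430 + 2.681] = [-0.124, 5.111]. RSS = √1.023709 = 1.012.

nominal=2.430 wc=[-0.124,5.111] rss=1.012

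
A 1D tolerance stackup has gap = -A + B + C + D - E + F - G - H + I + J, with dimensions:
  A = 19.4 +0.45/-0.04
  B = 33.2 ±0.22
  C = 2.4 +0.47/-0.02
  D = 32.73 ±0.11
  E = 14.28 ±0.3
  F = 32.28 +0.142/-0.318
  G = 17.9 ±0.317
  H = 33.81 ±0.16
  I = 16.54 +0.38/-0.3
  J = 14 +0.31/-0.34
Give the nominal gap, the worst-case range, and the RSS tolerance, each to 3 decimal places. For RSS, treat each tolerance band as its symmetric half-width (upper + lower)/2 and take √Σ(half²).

Stack each dimension's contribution:
  -A: nom -19.400 → Σnom=-19.400; wc +0.040/-0.450 → slack +0.040/-0.450; half-tol=0.245, Σhalf²=0.060025
  +B: nom +33.200 → Σnom=13.800; wc +0.220/-0.220 → slack +0.260/-0.670; half-tol=0.220, Σhalf²=0.108425
  +C: nom +2.400 → Σnom=16.200; wc +0.470/-0.020 → slack +0.730/-0.690; half-tol=0.245, Σhalf²=0.168450
  +D: nom +32.730 → Σnom=48.930; wc +0.110/-0.110 → slack +0.840/-0.800; half-tol=0.110, Σhalf²=0.180550
  -E: nom -14.280 → Σnom=34.650; wc +0.300/-0.300 → slack +1.140/-1.100; half-tol=0.300, Σhalf²=0.270550
  +F: nom +32.280 → Σnom=66.930; wc +0.142/-0.318 → slack +1.282/-1.418; half-tol=0.230, Σhalf²=0.323450
  -G: nom -17.900 → Σnom=49.030; wc +0.317/-0.317 → slack +1.599/-1.735; half-tol=0.317, Σhalf²=0.423939
  -H: nom -33.810 → Σnom=15.220; wc +0.160/-0.160 → slack +1.759/-1.895; half-tol=0.160, Σhalf²=0.449539
  +I: nom +16.540 → Σnom=31.760; wc +0.380/-0.300 → slack +2.139/-2.195; half-tol=0.340, Σhalf²=0.565139
  +J: nom +14.000 → Σnom=45.760; wc +0.310/-0.340 → slack +2.449/-2.535; half-tol=0.325, Σhalf²=0.670764
Nominal = 45.760. Worst-case = [45.760 - 2.535, 45.760 + 2.449] = [43.225, 48.209]. RSS = √0.670764 = 0.819.

nominal=45.760 wc=[43.225,48.209] rss=0.819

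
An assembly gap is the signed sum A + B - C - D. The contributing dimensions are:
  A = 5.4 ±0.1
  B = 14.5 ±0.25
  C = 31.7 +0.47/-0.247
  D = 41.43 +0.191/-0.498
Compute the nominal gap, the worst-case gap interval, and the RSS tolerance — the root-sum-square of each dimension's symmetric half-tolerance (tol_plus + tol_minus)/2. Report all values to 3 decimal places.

nominal=-53.230 wc=[-54.241,-52.135] rss=0.565

Stack each dimension's contribution:
  +A: nom +5.400 → Σnom=5.400; wc +0.100/-0.100 → slack +0.100/-0.100; half-tol=0.100, Σhalf²=0.010000
  +B: nom +14.500 → Σnom=19.900; wc +0.250/-0.250 → slack +0.350/-0.350; half-tol=0.250, Σhalf²=0.072500
  -C: nom -31.700 → Σnom=-11.800; wc +0.247/-0.470 → slack +0.597/-0.820; half-tol=0.358, Σhalf²=0.201022
  -D: nom -41.430 → Σnom=-53.230; wc +0.498/-0.191 → slack +1.095/-1.011; half-tol=0.345, Σhalf²=0.319703
Nominal = -53.230. Worst-case = [-53.230 - 1.011, -53.230 + 1.095] = [-54.241, -52.135]. RSS = √0.319703 = 0.565.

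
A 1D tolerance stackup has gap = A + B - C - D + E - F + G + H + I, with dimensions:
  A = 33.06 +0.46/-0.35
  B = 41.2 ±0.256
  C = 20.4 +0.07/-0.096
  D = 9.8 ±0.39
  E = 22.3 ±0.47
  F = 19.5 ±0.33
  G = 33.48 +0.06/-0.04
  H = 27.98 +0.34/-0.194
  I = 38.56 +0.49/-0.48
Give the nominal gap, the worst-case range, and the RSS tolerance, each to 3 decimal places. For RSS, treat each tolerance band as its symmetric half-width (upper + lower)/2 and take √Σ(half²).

Stack each dimension's contribution:
  +A: nom +33.060 → Σnom=33.060; wc +0.460/-0.350 → slack +0.460/-0.350; half-tol=0.405, Σhalf²=0.164025
  +B: nom +41.200 → Σnom=74.260; wc +0.256/-0.256 → slack +0.716/-0.606; half-tol=0.256, Σhalf²=0.229561
  -C: nom -20.400 → Σnom=53.860; wc +0.096/-0.070 → slack +0.812/-0.676; half-tol=0.083, Σhalf²=0.236450
  -D: nom -9.800 → Σnom=44.060; wc +0.390/-0.390 → slack +1.202/-1.066; half-tol=0.390, Σhalf²=0.388550
  +E: nom +22.300 → Σnom=66.360; wc +0.470/-0.470 → slack +1.672/-1.536; half-tol=0.470, Σhalf²=0.609450
  -F: nom -19.500 → Σnom=46.860; wc +0.330/-0.330 → slack +2.002/-1.866; half-tol=0.330, Σhalf²=0.718350
  +G: nom +33.480 → Σnom=80.340; wc +0.060/-0.040 → slack +2.062/-1.906; half-tol=0.050, Σhalf²=0.720850
  +H: nom +27.980 → Σnom=108.320; wc +0.340/-0.194 → slack +2.402/-2.100; half-tol=0.267, Σhalf²=0.792139
  +I: nom +38.560 → Σnom=146.880; wc +0.490/-0.480 → slack +2.892/-2.580; half-tol=0.485, Σhalf²=1.027364
Nominal = 146.880. Worst-case = [146.880 - 2.580, 146.880 + 2.892] = [144.300, 149.772]. RSS = √1.027364 = 1.014.

nominal=146.880 wc=[144.300,149.772] rss=1.014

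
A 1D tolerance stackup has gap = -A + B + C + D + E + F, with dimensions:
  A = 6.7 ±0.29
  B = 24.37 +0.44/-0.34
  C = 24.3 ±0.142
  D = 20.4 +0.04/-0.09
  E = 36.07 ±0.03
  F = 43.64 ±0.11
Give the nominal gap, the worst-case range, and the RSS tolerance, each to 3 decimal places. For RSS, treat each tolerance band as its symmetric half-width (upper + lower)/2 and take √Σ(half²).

nominal=142.080 wc=[141.078,143.132] rss=0.523

Stack each dimension's contribution:
  -A: nom -6.700 → Σnom=-6.700; wc +0.290/-0.290 → slack +0.290/-0.290; half-tol=0.290, Σhalf²=0.084100
  +B: nom +24.370 → Σnom=17.670; wc +0.440/-0.340 → slack +0.730/-0.630; half-tol=0.390, Σhalf²=0.236200
  +C: nom +24.300 → Σnom=41.970; wc +0.142/-0.142 → slack +0.872/-0.772; half-tol=0.142, Σhalf²=0.256364
  +D: nom +20.400 → Σnom=62.370; wc +0.040/-0.090 → slack +0.912/-0.862; half-tol=0.065, Σhalf²=0.260589
  +E: nom +36.070 → Σnom=98.440; wc +0.030/-0.030 → slack +0.942/-0.892; half-tol=0.030, Σhalf²=0.261489
  +F: nom +43.640 → Σnom=142.080; wc +0.110/-0.110 → slack +1.052/-1.002; half-tol=0.110, Σhalf²=0.273589
Nominal = 142.080. Worst-case = [142.080 - 1.002, 142.080 + 1.052] = [141.078, 143.132]. RSS = √0.273589 = 0.523.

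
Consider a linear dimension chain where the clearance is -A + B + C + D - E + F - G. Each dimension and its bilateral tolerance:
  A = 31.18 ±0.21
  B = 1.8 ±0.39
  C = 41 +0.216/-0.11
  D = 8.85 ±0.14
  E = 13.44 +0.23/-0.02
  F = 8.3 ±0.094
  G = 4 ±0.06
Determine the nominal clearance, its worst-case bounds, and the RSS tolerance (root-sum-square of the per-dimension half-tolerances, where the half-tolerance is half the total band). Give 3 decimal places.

Stack each dimension's contribution:
  -A: nom -31.180 → Σnom=-31.180; wc +0.210/-0.210 → slack +0.210/-0.210; half-tol=0.210, Σhalf²=0.044100
  +B: nom +1.800 → Σnom=-29.380; wc +0.390/-0.390 → slack +0.600/-0.600; half-tol=0.390, Σhalf²=0.196200
  +C: nom +41.000 → Σnom=11.620; wc +0.216/-0.110 → slack +0.816/-0.710; half-tol=0.163, Σhalf²=0.222769
  +D: nom +8.850 → Σnom=20.470; wc +0.140/-0.140 → slack +0.956/-0.850; half-tol=0.140, Σhalf²=0.242369
  -E: nom -13.440 → Σnom=7.030; wc +0.020/-0.230 → slack +0.976/-1.080; half-tol=0.125, Σhalf²=0.257994
  +F: nom +8.300 → Σnom=15.330; wc +0.094/-0.094 → slack +1.070/-1.174; half-tol=0.094, Σhalf²=0.266830
  -G: nom -4.000 → Σnom=11.330; wc +0.060/-0.060 → slack +1.130/-1.234; half-tol=0.060, Σhalf²=0.270430
Nominal = 11.330. Worst-case = [11.330 - 1.234, 11.330 + 1.130] = [10.096, 12.460]. RSS = √0.270430 = 0.520.

nominal=11.330 wc=[10.096,12.460] rss=0.520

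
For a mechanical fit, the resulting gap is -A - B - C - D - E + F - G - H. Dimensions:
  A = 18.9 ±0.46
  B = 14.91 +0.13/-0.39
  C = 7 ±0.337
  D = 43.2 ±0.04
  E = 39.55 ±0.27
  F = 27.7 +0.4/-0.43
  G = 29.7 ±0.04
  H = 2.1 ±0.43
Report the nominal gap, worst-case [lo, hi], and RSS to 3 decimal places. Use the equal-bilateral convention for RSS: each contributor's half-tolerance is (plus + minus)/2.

nominal=-127.660 wc=[-129.797,-125.293] rss=0.909

Stack each dimension's contribution:
  -A: nom -18.900 → Σnom=-18.900; wc +0.460/-0.460 → slack +0.460/-0.460; half-tol=0.460, Σhalf²=0.211600
  -B: nom -14.910 → Σnom=-33.810; wc +0.390/-0.130 → slack +0.850/-0.590; half-tol=0.260, Σhalf²=0.279200
  -C: nom -7.000 → Σnom=-40.810; wc +0.337/-0.337 → slack +1.187/-0.927; half-tol=0.337, Σhalf²=0.392769
  -D: nom -43.200 → Σnom=-84.010; wc +0.040/-0.040 → slack +1.227/-0.967; half-tol=0.040, Σhalf²=0.394369
  -E: nom -39.550 → Σnom=-123.560; wc +0.270/-0.270 → slack +1.497/-1.237; half-tol=0.270, Σhalf²=0.467269
  +F: nom +27.700 → Σnom=-95.860; wc +0.400/-0.430 → slack +1.897/-1.667; half-tol=0.415, Σhalf²=0.639494
  -G: nom -29.700 → Σnom=-125.560; wc +0.040/-0.040 → slack +1.937/-1.707; half-tol=0.040, Σhalf²=0.641094
  -H: nom -2.100 → Σnom=-127.660; wc +0.430/-0.430 → slack +2.367/-2.137; half-tol=0.430, Σhalf²=0.825994
Nominal = -127.660. Worst-case = [-127.660 - 2.137, -127.660 + 2.367] = [-129.797, -125.293]. RSS = √0.825994 = 0.909.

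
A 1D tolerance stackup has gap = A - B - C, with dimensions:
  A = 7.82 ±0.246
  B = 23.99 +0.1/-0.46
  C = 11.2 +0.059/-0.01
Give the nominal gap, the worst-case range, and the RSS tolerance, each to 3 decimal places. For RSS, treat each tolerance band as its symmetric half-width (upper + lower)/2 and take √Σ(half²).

nominal=-27.370 wc=[-27.775,-26.654] rss=0.374

Stack each dimension's contribution:
  +A: nom +7.820 → Σnom=7.820; wc +0.246/-0.246 → slack +0.246/-0.246; half-tol=0.246, Σhalf²=0.060516
  -B: nom -23.990 → Σnom=-16.170; wc +0.460/-0.100 → slack +0.706/-0.346; half-tol=0.280, Σhalf²=0.138916
  -C: nom -11.200 → Σnom=-27.370; wc +0.010/-0.059 → slack +0.716/-0.405; half-tol=0.034, Σhalf²=0.140106
Nominal = -27.370. Worst-case = [-27.370 - 0.405, -27.370 + 0.716] = [-27.775, -26.654]. RSS = √0.140106 = 0.374.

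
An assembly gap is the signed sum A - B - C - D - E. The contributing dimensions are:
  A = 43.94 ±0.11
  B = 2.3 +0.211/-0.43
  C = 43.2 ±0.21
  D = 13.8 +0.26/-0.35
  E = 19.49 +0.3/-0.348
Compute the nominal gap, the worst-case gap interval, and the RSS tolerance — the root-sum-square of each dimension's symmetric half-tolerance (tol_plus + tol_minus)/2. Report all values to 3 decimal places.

Stack each dimension's contribution:
  +A: nom +43.940 → Σnom=43.940; wc +0.110/-0.110 → slack +0.110/-0.110; half-tol=0.110, Σhalf²=0.012100
  -B: nom -2.300 → Σnom=41.640; wc +0.430/-0.211 → slack +0.540/-0.321; half-tol=0.321, Σhalf²=0.114820
  -C: nom -43.200 → Σnom=-1.560; wc +0.210/-0.210 → slack +0.750/-0.531; half-tol=0.210, Σhalf²=0.158920
  -D: nom -13.800 → Σnom=-15.360; wc +0.350/-0.260 → slack +1.100/-0.791; half-tol=0.305, Σhalf²=0.251945
  -E: nom -19.490 → Σnom=-34.850; wc +0.348/-0.300 → slack +1.448/-1.091; half-tol=0.324, Σhalf²=0.356921
Nominal = -34.850. Worst-case = [-34.850 - 1.091, -34.850 + 1.448] = [-35.941, -33.402]. RSS = √0.356921 = 0.597.

nominal=-34.850 wc=[-35.941,-33.402] rss=0.597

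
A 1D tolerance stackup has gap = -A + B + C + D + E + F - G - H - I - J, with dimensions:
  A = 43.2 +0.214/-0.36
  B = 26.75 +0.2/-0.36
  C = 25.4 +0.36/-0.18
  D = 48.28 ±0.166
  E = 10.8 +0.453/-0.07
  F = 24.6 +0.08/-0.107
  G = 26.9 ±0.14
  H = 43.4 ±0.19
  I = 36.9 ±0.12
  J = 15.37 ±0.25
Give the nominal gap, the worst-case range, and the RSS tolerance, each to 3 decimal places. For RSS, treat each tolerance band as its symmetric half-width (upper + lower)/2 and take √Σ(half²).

Stack each dimension's contribution:
  -A: nom -43.200 → Σnom=-43.200; wc +0.360/-0.214 → slack +0.360/-0.214; half-tol=0.287, Σhalf²=0.082369
  +B: nom +26.750 → Σnom=-16.450; wc +0.200/-0.360 → slack +0.560/-0.574; half-tol=0.280, Σhalf²=0.160769
  +C: nom +25.400 → Σnom=8.950; wc +0.360/-0.180 → slack +0.920/-0.754; half-tol=0.270, Σhalf²=0.233669
  +D: nom +48.280 → Σnom=57.230; wc +0.166/-0.166 → slack +1.086/-0.920; half-tol=0.166, Σhalf²=0.261225
  +E: nom +10.800 → Σnom=68.030; wc +0.453/-0.070 → slack +1.539/-0.990; half-tol=0.262, Σhalf²=0.329607
  +F: nom +24.600 → Σnom=92.630; wc +0.080/-0.107 → slack +1.619/-1.097; half-tol=0.093, Σhalf²=0.338350
  -G: nom -26.900 → Σnom=65.730; wc +0.140/-0.140 → slack +1.759/-1.237; half-tol=0.140, Σhalf²=0.357950
  -H: nom -43.400 → Σnom=22.330; wc +0.190/-0.190 → slack +1.949/-1.427; half-tol=0.190, Σhalf²=0.394050
  -I: nom -36.900 → Σnom=-14.570; wc +0.120/-0.120 → slack +2.069/-1.547; half-tol=0.120, Σhalf²=0.408450
  -J: nom -15.370 → Σnom=-29.940; wc +0.250/-0.250 → slack +2.319/-1.797; half-tol=0.250, Σhalf²=0.470950
Nominal = -29.940. Worst-case = [-29.940 - 1.797, -29.940 + 2.319] = [-31.737, -27.621]. RSS = √0.470950 = 0.686.

nominal=-29.940 wc=[-31.737,-27.621] rss=0.686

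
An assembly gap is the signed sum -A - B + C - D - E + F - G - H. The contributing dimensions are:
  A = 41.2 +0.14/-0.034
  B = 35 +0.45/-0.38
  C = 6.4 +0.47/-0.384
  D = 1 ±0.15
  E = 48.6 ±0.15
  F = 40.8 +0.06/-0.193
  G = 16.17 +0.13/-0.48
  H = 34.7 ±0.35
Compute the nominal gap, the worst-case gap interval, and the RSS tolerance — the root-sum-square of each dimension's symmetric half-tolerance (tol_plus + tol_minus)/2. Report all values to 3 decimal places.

nominal=-129.470 wc=[-131.417,-127.396] rss=0.799

Stack each dimension's contribution:
  -A: nom -41.200 → Σnom=-41.200; wc +0.034/-0.140 → slack +0.034/-0.140; half-tol=0.087, Σhalf²=0.007569
  -B: nom -35.000 → Σnom=-76.200; wc +0.380/-0.450 → slack +0.414/-0.590; half-tol=0.415, Σhalf²=0.179794
  +C: nom +6.400 → Σnom=-69.800; wc +0.470/-0.384 → slack +0.884/-0.974; half-tol=0.427, Σhalf²=0.362123
  -D: nom -1.000 → Σnom=-70.800; wc +0.150/-0.150 → slack +1.034/-1.124; half-tol=0.150, Σhalf²=0.384623
  -E: nom -48.600 → Σnom=-119.400; wc +0.150/-0.150 → slack +1.184/-1.274; half-tol=0.150, Σhalf²=0.407123
  +F: nom +40.800 → Σnom=-78.600; wc +0.060/-0.193 → slack +1.244/-1.467; half-tol=0.127, Σhalf²=0.423125
  -G: nom -16.170 → Σnom=-94.770; wc +0.480/-0.130 → slack +1.724/-1.597; half-tol=0.305, Σhalf²=0.516150
  -H: nom -34.700 → Σnom=-129.470; wc +0.350/-0.350 → slack +2.074/-1.947; half-tol=0.350, Σhalf²=0.638650
Nominal = -129.470. Worst-case = [-129.470 - 1.947, -129.470 + 2.074] = [-131.417, -127.396]. RSS = √0.638650 = 0.799.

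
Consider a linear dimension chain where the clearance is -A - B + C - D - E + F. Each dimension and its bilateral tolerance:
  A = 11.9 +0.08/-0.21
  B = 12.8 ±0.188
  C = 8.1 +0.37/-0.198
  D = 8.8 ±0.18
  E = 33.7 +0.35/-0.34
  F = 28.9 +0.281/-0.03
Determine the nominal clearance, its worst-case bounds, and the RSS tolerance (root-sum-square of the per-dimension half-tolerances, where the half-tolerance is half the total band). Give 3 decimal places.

Stack each dimension's contribution:
  -A: nom -11.900 → Σnom=-11.900; wc +0.210/-0.080 → slack +0.210/-0.080; half-tol=0.145, Σhalf²=0.021025
  -B: nom -12.800 → Σnom=-24.700; wc +0.188/-0.188 → slack +0.398/-0.268; half-tol=0.188, Σhalf²=0.056369
  +C: nom +8.100 → Σnom=-16.600; wc +0.370/-0.198 → slack +0.768/-0.466; half-tol=0.284, Σhalf²=0.137025
  -D: nom -8.800 → Σnom=-25.400; wc +0.180/-0.180 → slack +0.948/-0.646; half-tol=0.180, Σhalf²=0.169425
  -E: nom -33.700 → Σnom=-59.100; wc +0.340/-0.350 → slack +1.288/-0.996; half-tol=0.345, Σhalf²=0.288450
  +F: nom +28.900 → Σnom=-30.200; wc +0.281/-0.030 → slack +1.569/-1.026; half-tol=0.156, Σhalf²=0.312630
Nominal = -30.200. Worst-case = [-30.200 - 1.026, -30.200 + 1.569] = [-31.226, -28.631]. RSS = √0.312630 = 0.559.

nominal=-30.200 wc=[-31.226,-28.631] rss=0.559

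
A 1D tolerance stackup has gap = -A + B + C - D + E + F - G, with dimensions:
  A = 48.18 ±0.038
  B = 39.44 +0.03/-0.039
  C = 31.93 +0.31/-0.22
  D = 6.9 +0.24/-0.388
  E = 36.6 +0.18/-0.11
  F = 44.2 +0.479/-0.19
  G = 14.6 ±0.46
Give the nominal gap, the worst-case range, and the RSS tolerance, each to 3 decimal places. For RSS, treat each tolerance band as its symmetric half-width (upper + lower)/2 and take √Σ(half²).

Stack each dimension's contribution:
  -A: nom -48.180 → Σnom=-48.180; wc +0.038/-0.038 → slack +0.038/-0.038; half-tol=0.038, Σhalf²=0.001444
  +B: nom +39.440 → Σnom=-8.740; wc +0.030/-0.039 → slack +0.068/-0.077; half-tol=0.035, Σhalf²=0.002634
  +C: nom +31.930 → Σnom=23.190; wc +0.310/-0.220 → slack +0.378/-0.297; half-tol=0.265, Σhalf²=0.072859
  -D: nom -6.900 → Σnom=16.290; wc +0.388/-0.240 → slack +0.766/-0.537; half-tol=0.314, Σhalf²=0.171455
  +E: nom +36.600 → Σnom=52.890; wc +0.180/-0.110 → slack +0.946/-0.647; half-tol=0.145, Σhalf²=0.192480
  +F: nom +44.200 → Σnom=97.090; wc +0.479/-0.190 → slack +1.425/-0.837; half-tol=0.335, Σhalf²=0.304370
  -G: nom -14.600 → Σnom=82.490; wc +0.460/-0.460 → slack +1.885/-1.297; half-tol=0.460, Σhalf²=0.515970
Nominal = 82.490. Worst-case = [82.490 - 1.297, 82.490 + 1.885] = [81.193, 84.375]. RSS = √0.515970 = 0.718.

nominal=82.490 wc=[81.193,84.375] rss=0.718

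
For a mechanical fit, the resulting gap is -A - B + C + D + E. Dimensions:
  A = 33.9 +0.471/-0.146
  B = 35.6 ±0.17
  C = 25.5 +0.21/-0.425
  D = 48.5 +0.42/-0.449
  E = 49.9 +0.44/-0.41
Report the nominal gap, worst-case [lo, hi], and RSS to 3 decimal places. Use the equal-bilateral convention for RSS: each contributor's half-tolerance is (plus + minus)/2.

Stack each dimension's contribution:
  -A: nom -33.900 → Σnom=-33.900; wc +0.146/-0.471 → slack +0.146/-0.471; half-tol=0.308, Σhalf²=0.095172
  -B: nom -35.600 → Σnom=-69.500; wc +0.170/-0.170 → slack +0.316/-0.641; half-tol=0.170, Σhalf²=0.124072
  +C: nom +25.500 → Σnom=-44.000; wc +0.210/-0.425 → slack +0.526/-1.066; half-tol=0.318, Σhalf²=0.224879
  +D: nom +48.500 → Σnom=4.500; wc +0.420/-0.449 → slack +0.946/-1.515; half-tol=0.434, Σhalf²=0.413669
  +E: nom +49.900 → Σnom=54.400; wc +0.440/-0.410 → slack +1.386/-1.925; half-tol=0.425, Σhalf²=0.594294
Nominal = 54.400. Worst-case = [54.400 - 1.925, 54.400 + 1.386] = [52.475, 55.786]. RSS = √0.594294 = 0.771.

nominal=54.400 wc=[52.475,55.786] rss=0.771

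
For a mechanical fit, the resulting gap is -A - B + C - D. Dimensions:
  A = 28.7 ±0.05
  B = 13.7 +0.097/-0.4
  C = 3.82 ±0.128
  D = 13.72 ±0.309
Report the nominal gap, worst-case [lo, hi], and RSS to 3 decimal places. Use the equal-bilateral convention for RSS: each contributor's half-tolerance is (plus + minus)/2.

nominal=-52.300 wc=[-52.884,-51.413] rss=0.420

Stack each dimension's contribution:
  -A: nom -28.700 → Σnom=-28.700; wc +0.050/-0.050 → slack +0.050/-0.050; half-tol=0.050, Σhalf²=0.002500
  -B: nom -13.700 → Σnom=-42.400; wc +0.400/-0.097 → slack +0.450/-0.147; half-tol=0.248, Σhalf²=0.064252
  +C: nom +3.820 → Σnom=-38.580; wc +0.128/-0.128 → slack +0.578/-0.275; half-tol=0.128, Σhalf²=0.080636
  -D: nom -13.720 → Σnom=-52.300; wc +0.309/-0.309 → slack +0.887/-0.584; half-tol=0.309, Σhalf²=0.176117
Nominal = -52.300. Worst-case = [-52.300 - 0.584, -52.300 + 0.887] = [-52.884, -51.413]. RSS = √0.176117 = 0.420.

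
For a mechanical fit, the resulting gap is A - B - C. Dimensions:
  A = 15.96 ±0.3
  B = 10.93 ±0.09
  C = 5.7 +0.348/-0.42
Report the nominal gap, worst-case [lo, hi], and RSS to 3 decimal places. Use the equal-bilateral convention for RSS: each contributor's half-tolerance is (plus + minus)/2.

nominal=-0.670 wc=[-1.408,0.140] rss=0.496

Stack each dimension's contribution:
  +A: nom +15.960 → Σnom=15.960; wc +0.300/-0.300 → slack +0.300/-0.300; half-tol=0.300, Σhalf²=0.090000
  -B: nom -10.930 → Σnom=5.030; wc +0.090/-0.090 → slack +0.390/-0.390; half-tol=0.090, Σhalf²=0.098100
  -C: nom -5.700 → Σnom=-0.670; wc +0.420/-0.348 → slack +0.810/-0.738; half-tol=0.384, Σhalf²=0.245556
Nominal = -0.670. Worst-case = [-0.670 - 0.738, -0.670 + 0.810] = [-1.408, 0.140]. RSS = √0.245556 = 0.496.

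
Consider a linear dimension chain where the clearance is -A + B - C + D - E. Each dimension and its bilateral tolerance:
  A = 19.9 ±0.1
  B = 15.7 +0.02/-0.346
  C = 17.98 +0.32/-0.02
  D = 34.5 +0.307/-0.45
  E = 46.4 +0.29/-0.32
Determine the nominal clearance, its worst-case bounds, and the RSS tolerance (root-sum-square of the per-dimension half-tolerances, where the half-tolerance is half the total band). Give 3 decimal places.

nominal=-34.080 wc=[-35.586,-33.313] rss=0.556

Stack each dimension's contribution:
  -A: nom -19.900 → Σnom=-19.900; wc +0.100/-0.100 → slack +0.100/-0.100; half-tol=0.100, Σhalf²=0.010000
  +B: nom +15.700 → Σnom=-4.200; wc +0.020/-0.346 → slack +0.120/-0.446; half-tol=0.183, Σhalf²=0.043489
  -C: nom -17.980 → Σnom=-22.180; wc +0.020/-0.320 → slack +0.140/-0.766; half-tol=0.170, Σhalf²=0.072389
  +D: nom +34.500 → Σnom=12.320; wc +0.307/-0.450 → slack +0.447/-1.216; half-tol=0.379, Σhalf²=0.215651
  -E: nom -46.400 → Σnom=-34.080; wc +0.320/-0.290 → slack +0.767/-1.506; half-tol=0.305, Σhalf²=0.308676
Nominal = -34.080. Worst-case = [-34.080 - 1.506, -34.080 + 0.767] = [-35.586, -33.313]. RSS = √0.308676 = 0.556.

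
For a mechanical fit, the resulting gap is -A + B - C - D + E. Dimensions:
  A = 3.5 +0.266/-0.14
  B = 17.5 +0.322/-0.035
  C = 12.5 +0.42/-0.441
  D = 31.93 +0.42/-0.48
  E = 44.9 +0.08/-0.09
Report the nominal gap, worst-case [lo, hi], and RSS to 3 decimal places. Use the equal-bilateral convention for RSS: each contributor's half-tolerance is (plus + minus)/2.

Stack each dimension's contribution:
  -A: nom -3.500 → Σnom=-3.500; wc +0.140/-0.266 → slack +0.140/-0.266; half-tol=0.203, Σhalf²=0.041209
  +B: nom +17.500 → Σnom=14.000; wc +0.322/-0.035 → slack +0.462/-0.301; half-tol=0.178, Σhalf²=0.073071
  -C: nom -12.500 → Σnom=1.500; wc +0.441/-0.420 → slack +0.903/-0.721; half-tol=0.430, Σhalf²=0.258402
  -D: nom -31.930 → Σnom=-30.430; wc +0.480/-0.420 → slack +1.383/-1.141; half-tol=0.450, Σhalf²=0.460901
  +E: nom +44.900 → Σnom=14.470; wc +0.080/-0.090 → slack +1.463/-1.231; half-tol=0.085, Σhalf²=0.468126
Nominal = 14.470. Worst-case = [14.470 - 1.231, 14.470 + 1.463] = [13.239, 15.933]. RSS = √0.468126 = 0.684.

nominal=14.470 wc=[13.239,15.933] rss=0.684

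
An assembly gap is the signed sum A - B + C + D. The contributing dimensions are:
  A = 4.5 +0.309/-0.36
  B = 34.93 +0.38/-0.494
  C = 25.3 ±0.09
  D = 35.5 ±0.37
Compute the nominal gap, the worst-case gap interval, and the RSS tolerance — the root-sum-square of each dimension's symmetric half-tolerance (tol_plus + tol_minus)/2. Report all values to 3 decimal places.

Stack each dimension's contribution:
  +A: nom +4.500 → Σnom=4.500; wc +0.309/-0.360 → slack +0.309/-0.360; half-tol=0.335, Σhalf²=0.111890
  -B: nom -34.930 → Σnom=-30.430; wc +0.494/-0.380 → slack +0.803/-0.740; half-tol=0.437, Σhalf²=0.302859
  +C: nom +25.300 → Σnom=-5.130; wc +0.090/-0.090 → slack +0.893/-0.830; half-tol=0.090, Σhalf²=0.310959
  +D: nom +35.500 → Σnom=30.370; wc +0.370/-0.370 → slack +1.263/-1.200; half-tol=0.370, Σhalf²=0.447859
Nominal = 30.370. Worst-case = [30.370 - 1.200, 30.370 + 1.263] = [29.170, 31.633]. RSS = √0.447859 = 0.669.

nominal=30.370 wc=[29.170,31.633] rss=0.669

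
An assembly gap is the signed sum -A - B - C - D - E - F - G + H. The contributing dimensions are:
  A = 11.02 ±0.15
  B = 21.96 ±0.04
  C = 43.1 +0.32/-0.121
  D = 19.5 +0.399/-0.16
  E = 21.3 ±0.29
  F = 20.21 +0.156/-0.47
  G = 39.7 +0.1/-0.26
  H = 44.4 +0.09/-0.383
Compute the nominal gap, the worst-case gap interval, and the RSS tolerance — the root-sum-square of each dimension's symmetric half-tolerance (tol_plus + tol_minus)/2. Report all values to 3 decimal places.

Stack each dimension's contribution:
  -A: nom -11.020 → Σnom=-11.020; wc +0.150/-0.150 → slack +0.150/-0.150; half-tol=0.150, Σhalf²=0.022500
  -B: nom -21.960 → Σnom=-32.980; wc +0.040/-0.040 → slack +0.190/-0.190; half-tol=0.040, Σhalf²=0.024100
  -C: nom -43.100 → Σnom=-76.080; wc +0.121/-0.320 → slack +0.311/-0.510; half-tol=0.221, Σhalf²=0.072720
  -D: nom -19.500 → Σnom=-95.580; wc +0.160/-0.399 → slack +0.471/-0.909; half-tol=0.280, Σhalf²=0.150841
  -E: nom -21.300 → Σnom=-116.880; wc +0.290/-0.290 → slack +0.761/-1.199; half-tol=0.290, Σhalf²=0.234940
  -F: nom -20.210 → Σnom=-137.090; wc +0.470/-0.156 → slack +1.231/-1.355; half-tol=0.313, Σhalf²=0.332909
  -G: nom -39.700 → Σnom=-176.790; wc +0.260/-0.100 → slack +1.491/-1.455; half-tol=0.180, Σhalf²=0.365309
  +H: nom +44.400 → Σnom=-132.390; wc +0.090/-0.383 → slack +1.581/-1.838; half-tol=0.236, Σhalf²=0.421242
Nominal = -132.390. Worst-case = [-132.390 - 1.838, -132.390 + 1.581] = [-134.228, -130.809]. RSS = √0.421242 = 0.649.

nominal=-132.390 wc=[-134.228,-130.809] rss=0.649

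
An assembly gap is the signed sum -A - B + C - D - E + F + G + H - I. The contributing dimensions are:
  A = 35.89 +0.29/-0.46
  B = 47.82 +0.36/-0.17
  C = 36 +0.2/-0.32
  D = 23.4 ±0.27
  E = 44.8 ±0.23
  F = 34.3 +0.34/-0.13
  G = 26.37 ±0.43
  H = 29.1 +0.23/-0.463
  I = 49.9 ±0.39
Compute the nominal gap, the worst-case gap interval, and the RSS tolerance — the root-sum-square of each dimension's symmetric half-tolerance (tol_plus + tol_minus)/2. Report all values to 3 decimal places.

Stack each dimension's contribution:
  -A: nom -35.890 → Σnom=-35.890; wc +0.460/-0.290 → slack +0.460/-0.290; half-tol=0.375, Σhalf²=0.140625
  -B: nom -47.820 → Σnom=-83.710; wc +0.170/-0.360 → slack +0.630/-0.650; half-tol=0.265, Σhalf²=0.210850
  +C: nom +36.000 → Σnom=-47.710; wc +0.200/-0.320 → slack +0.830/-0.970; half-tol=0.260, Σhalf²=0.278450
  -D: nom -23.400 → Σnom=-71.110; wc +0.270/-0.270 → slack +1.100/-1.240; half-tol=0.270, Σhalf²=0.351350
  -E: nom -44.800 → Σnom=-115.910; wc +0.230/-0.230 → slack +1.330/-1.470; half-tol=0.230, Σhalf²=0.404250
  +F: nom +34.300 → Σnom=-81.610; wc +0.340/-0.130 → slack +1.670/-1.600; half-tol=0.235, Σhalf²=0.459475
  +G: nom +26.370 → Σnom=-55.240; wc +0.430/-0.430 → slack +2.100/-2.030; half-tol=0.430, Σhalf²=0.644375
  +H: nom +29.100 → Σnom=-26.140; wc +0.230/-0.463 → slack +2.330/-2.493; half-tol=0.347, Σhalf²=0.764437
  -I: nom -49.900 → Σnom=-76.040; wc +0.390/-0.390 → slack +2.720/-2.883; half-tol=0.390, Σhalf²=0.916537
Nominal = -76.040. Worst-case = [-76.040 - 2.883, -76.040 + 2.720] = [-78.923, -73.320]. RSS = √0.916537 = 0.957.

nominal=-76.040 wc=[-78.923,-73.320] rss=0.957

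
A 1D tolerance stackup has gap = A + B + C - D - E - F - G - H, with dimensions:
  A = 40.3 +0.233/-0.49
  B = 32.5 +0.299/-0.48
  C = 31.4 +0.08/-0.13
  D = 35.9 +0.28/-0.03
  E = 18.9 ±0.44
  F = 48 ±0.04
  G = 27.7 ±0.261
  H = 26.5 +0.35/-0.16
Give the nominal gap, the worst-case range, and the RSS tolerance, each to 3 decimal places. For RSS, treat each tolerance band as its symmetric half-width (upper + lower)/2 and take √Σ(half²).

nominal=-52.800 wc=[-55.271,-51.257] rss=0.804

Stack each dimension's contribution:
  +A: nom +40.300 → Σnom=40.300; wc +0.233/-0.490 → slack +0.233/-0.490; half-tol=0.361, Σhalf²=0.130682
  +B: nom +32.500 → Σnom=72.800; wc +0.299/-0.480 → slack +0.532/-0.970; half-tol=0.389, Σhalf²=0.282392
  +C: nom +31.400 → Σnom=104.200; wc +0.080/-0.130 → slack +0.612/-1.100; half-tol=0.105, Σhalf²=0.293417
  -D: nom -35.900 → Σnom=68.300; wc +0.030/-0.280 → slack +0.642/-1.380; half-tol=0.155, Σhalf²=0.317442
  -E: nom -18.900 → Σnom=49.400; wc +0.440/-0.440 → slack +1.082/-1.820; half-tol=0.440, Σhalf²=0.511042
  -F: nom -48.000 → Σnom=1.400; wc +0.040/-0.040 → slack +1.122/-1.860; half-tol=0.040, Σhalf²=0.512643
  -G: nom -27.700 → Σnom=-26.300; wc +0.261/-0.261 → slack +1.383/-2.121; half-tol=0.261, Σhalf²=0.580763
  -H: nom -26.500 → Σnom=-52.800; wc +0.160/-0.350 → slack +1.543/-2.471; half-tol=0.255, Σhalf²=0.645788
Nominal = -52.800. Worst-case = [-52.800 - 2.471, -52.800 + 1.543] = [-55.271, -51.257]. RSS = √0.645788 = 0.804.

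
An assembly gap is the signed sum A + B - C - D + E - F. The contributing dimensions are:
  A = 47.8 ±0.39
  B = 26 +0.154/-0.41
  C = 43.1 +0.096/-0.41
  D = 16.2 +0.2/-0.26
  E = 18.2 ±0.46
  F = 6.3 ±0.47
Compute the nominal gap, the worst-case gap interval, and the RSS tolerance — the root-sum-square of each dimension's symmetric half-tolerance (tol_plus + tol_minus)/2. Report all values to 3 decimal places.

Stack each dimension's contribution:
  +A: nom +47.800 → Σnom=47.800; wc +0.390/-0.390 → slack +0.390/-0.390; half-tol=0.390, Σhalf²=0.152100
  +B: nom +26.000 → Σnom=73.800; wc +0.154/-0.410 → slack +0.544/-0.800; half-tol=0.282, Σhalf²=0.231624
  -C: nom -43.100 → Σnom=30.700; wc +0.410/-0.096 → slack +0.954/-0.896; half-tol=0.253, Σhalf²=0.295633
  -D: nom -16.200 → Σnom=14.500; wc +0.260/-0.200 → slack +1.214/-1.096; half-tol=0.230, Σhalf²=0.348533
  +E: nom +18.200 → Σnom=32.700; wc +0.460/-0.460 → slack +1.674/-1.556; half-tol=0.460, Σhalf²=0.560133
  -F: nom -6.300 → Σnom=26.400; wc +0.470/-0.470 → slack +2.144/-2.026; half-tol=0.470, Σhalf²=0.781033
Nominal = 26.400. Worst-case = [26.400 - 2.026, 26.400 + 2.144] = [24.374, 28.544]. RSS = √0.781033 = 0.884.

nominal=26.400 wc=[24.374,28.544] rss=0.884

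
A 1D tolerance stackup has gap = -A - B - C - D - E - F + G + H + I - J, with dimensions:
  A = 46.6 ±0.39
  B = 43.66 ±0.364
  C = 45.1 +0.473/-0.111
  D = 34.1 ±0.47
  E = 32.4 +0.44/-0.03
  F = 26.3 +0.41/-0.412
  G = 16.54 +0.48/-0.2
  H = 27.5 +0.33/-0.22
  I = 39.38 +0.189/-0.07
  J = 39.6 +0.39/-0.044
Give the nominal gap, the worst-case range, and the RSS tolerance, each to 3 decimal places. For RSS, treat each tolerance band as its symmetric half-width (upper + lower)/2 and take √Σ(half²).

nominal=-184.340 wc=[-187.767,-181.520] rss=1.034

Stack each dimension's contribution:
  -A: nom -46.600 → Σnom=-46.600; wc +0.390/-0.390 → slack +0.390/-0.390; half-tol=0.390, Σhalf²=0.152100
  -B: nom -43.660 → Σnom=-90.260; wc +0.364/-0.364 → slack +0.754/-0.754; half-tol=0.364, Σhalf²=0.284596
  -C: nom -45.100 → Σnom=-135.360; wc +0.111/-0.473 → slack +0.865/-1.227; half-tol=0.292, Σhalf²=0.369860
  -D: nom -34.100 → Σnom=-169.460; wc +0.470/-0.470 → slack +1.335/-1.697; half-tol=0.470, Σhalf²=0.590760
  -E: nom -32.400 → Σnom=-201.860; wc +0.030/-0.440 → slack +1.365/-2.137; half-tol=0.235, Σhalf²=0.645985
  -F: nom -26.300 → Σnom=-228.160; wc +0.412/-0.410 → slack +1.777/-2.547; half-tol=0.411, Σhalf²=0.814906
  +G: nom +16.540 → Σnom=-211.620; wc +0.480/-0.200 → slack +2.257/-2.747; half-tol=0.340, Σhalf²=0.930506
  +H: nom +27.500 → Σnom=-184.120; wc +0.330/-0.220 → slack +2.587/-2.967; half-tol=0.275, Σhalf²=1.006131
  +I: nom +39.380 → Σnom=-144.740; wc +0.189/-0.070 → slack +2.776/-3.037; half-tol=0.130, Σhalf²=1.022901
  -J: nom -39.600 → Σnom=-184.340; wc +0.044/-0.390 → slack +2.820/-3.427; half-tol=0.217, Σhalf²=1.069990
Nominal = -184.340. Worst-case = [-184.340 - 3.427, -184.340 + 2.820] = [-187.767, -181.520]. RSS = √1.069990 = 1.034.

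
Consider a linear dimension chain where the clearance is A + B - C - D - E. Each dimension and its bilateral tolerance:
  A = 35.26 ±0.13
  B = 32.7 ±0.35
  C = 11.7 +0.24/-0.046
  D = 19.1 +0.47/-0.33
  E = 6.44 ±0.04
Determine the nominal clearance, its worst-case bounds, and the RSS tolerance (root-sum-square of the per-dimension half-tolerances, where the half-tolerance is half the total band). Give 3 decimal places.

Stack each dimension's contribution:
  +A: nom +35.260 → Σnom=35.260; wc +0.130/-0.130 → slack +0.130/-0.130; half-tol=0.130, Σhalf²=0.016900
  +B: nom +32.700 → Σnom=67.960; wc +0.350/-0.350 → slack +0.480/-0.480; half-tol=0.350, Σhalf²=0.139400
  -C: nom -11.700 → Σnom=56.260; wc +0.046/-0.240 → slack +0.526/-0.720; half-tol=0.143, Σhalf²=0.159849
  -D: nom -19.100 → Σnom=37.160; wc +0.330/-0.470 → slack +0.856/-1.190; half-tol=0.400, Σhalf²=0.319849
  -E: nom -6.440 → Σnom=30.720; wc +0.040/-0.040 → slack +0.896/-1.230; half-tol=0.040, Σhalf²=0.321449
Nominal = 30.720. Worst-case = [30.720 - 1.230, 30.720 + 0.896] = [29.490, 31.616]. RSS = √0.321449 = 0.567.

nominal=30.720 wc=[29.490,31.616] rss=0.567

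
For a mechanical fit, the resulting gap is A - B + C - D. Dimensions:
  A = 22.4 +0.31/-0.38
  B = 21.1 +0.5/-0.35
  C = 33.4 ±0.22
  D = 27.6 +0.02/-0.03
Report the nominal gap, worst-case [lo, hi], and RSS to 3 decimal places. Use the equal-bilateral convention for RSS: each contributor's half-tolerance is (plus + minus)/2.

nominal=7.100 wc=[5.980,8.010] rss=0.590

Stack each dimension's contribution:
  +A: nom +22.400 → Σnom=22.400; wc +0.310/-0.380 → slack +0.310/-0.380; half-tol=0.345, Σhalf²=0.119025
  -B: nom -21.100 → Σnom=1.300; wc +0.350/-0.500 → slack +0.660/-0.880; half-tol=0.425, Σhalf²=0.299650
  +C: nom +33.400 → Σnom=34.700; wc +0.220/-0.220 → slack +0.880/-1.100; half-tol=0.220, Σhalf²=0.348050
  -D: nom -27.600 → Σnom=7.100; wc +0.030/-0.020 → slack +0.910/-1.120; half-tol=0.025, Σhalf²=0.348675
Nominal = 7.100. Worst-case = [7.100 - 1.120, 7.100 + 0.910] = [5.980, 8.010]. RSS = √0.348675 = 0.590.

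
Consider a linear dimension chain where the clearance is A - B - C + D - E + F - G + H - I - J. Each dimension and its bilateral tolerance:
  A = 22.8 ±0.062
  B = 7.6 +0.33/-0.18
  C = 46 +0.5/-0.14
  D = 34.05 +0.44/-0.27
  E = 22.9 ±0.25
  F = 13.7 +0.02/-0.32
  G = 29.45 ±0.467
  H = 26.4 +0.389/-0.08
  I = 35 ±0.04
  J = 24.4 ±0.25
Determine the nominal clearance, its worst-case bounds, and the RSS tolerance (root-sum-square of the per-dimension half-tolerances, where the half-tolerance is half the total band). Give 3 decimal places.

nominal=-68.400 wc=[-70.969,-66.162] rss=0.852

Stack each dimension's contribution:
  +A: nom +22.800 → Σnom=22.800; wc +0.062/-0.062 → slack +0.062/-0.062; half-tol=0.062, Σhalf²=0.003844
  -B: nom -7.600 → Σnom=15.200; wc +0.180/-0.330 → slack +0.242/-0.392; half-tol=0.255, Σhalf²=0.068869
  -C: nom -46.000 → Σnom=-30.800; wc +0.140/-0.500 → slack +0.382/-0.892; half-tol=0.320, Σhalf²=0.171269
  +D: nom +34.050 → Σnom=3.250; wc +0.440/-0.270 → slack +0.822/-1.162; half-tol=0.355, Σhalf²=0.297294
  -E: nom -22.900 → Σnom=-19.650; wc +0.250/-0.250 → slack +1.072/-1.412; half-tol=0.250, Σhalf²=0.359794
  +F: nom +13.700 → Σnom=-5.950; wc +0.020/-0.320 → slack +1.092/-1.732; half-tol=0.170, Σhalf²=0.388694
  -G: nom -29.450 → Σnom=-35.400; wc +0.467/-0.467 → slack +1.559/-2.199; half-tol=0.467, Σhalf²=0.606783
  +H: nom +26.400 → Σnom=-9.000; wc +0.389/-0.080 → slack +1.948/-2.279; half-tol=0.235, Σhalf²=0.661773
  -I: nom -35.000 → Σnom=-44.000; wc +0.040/-0.040 → slack +1.988/-2.319; half-tol=0.040, Σhalf²=0.663373
  -J: nom -24.400 → Σnom=-68.400; wc +0.250/-0.250 → slack +2.238/-2.569; half-tol=0.250, Σhalf²=0.725873
Nominal = -68.400. Worst-case = [-68.400 - 2.569, -68.400 + 2.238] = [-70.969, -66.162]. RSS = √0.725873 = 0.852.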